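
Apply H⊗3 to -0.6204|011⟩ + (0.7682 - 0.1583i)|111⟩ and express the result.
(0.05226 - 0.05597i)|000⟩ + (-0.05226 + 0.05597i)|001⟩ + (-0.05226 + 0.05597i)|010⟩ + (0.05226 - 0.05597i)|011⟩ + (-0.4909 + 0.05597i)|100⟩ + (0.4909 - 0.05597i)|101⟩ + (0.4909 - 0.05597i)|110⟩ + (-0.4909 + 0.05597i)|111⟩

H⊗3 gives amp(|y⟩) = (1/2√2) Σ_x (−1)^(x·y) amp(|x⟩), where x·y is the number of positions in which both x and y have a 1.
|000⟩: (-0.6204 + (0.7682 - 0.1583i))/(2√2) = (0.05226 - 0.05597i)
|001⟩: (0.6204 - (0.7682 - 0.1583i))/(2√2) = (-0.05226 + 0.05597i)
|010⟩: (0.6204 - (0.7682 - 0.1583i))/(2√2) = (-0.05226 + 0.05597i)
|011⟩: (-0.6204 + (0.7682 - 0.1583i))/(2√2) = (0.05226 - 0.05597i)
|100⟩: (-0.6204 - (0.7682 - 0.1583i))/(2√2) = (-0.4909 + 0.05597i)
|101⟩: (0.6204 + (0.7682 - 0.1583i))/(2√2) = (0.4909 - 0.05597i)
|110⟩: (0.6204 + (0.7682 - 0.1583i))/(2√2) = (0.4909 - 0.05597i)
|111⟩: (-0.6204 - (0.7682 - 0.1583i))/(2√2) = (-0.4909 + 0.05597i)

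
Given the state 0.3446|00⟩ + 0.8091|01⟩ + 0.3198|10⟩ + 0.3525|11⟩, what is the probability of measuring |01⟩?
0.6546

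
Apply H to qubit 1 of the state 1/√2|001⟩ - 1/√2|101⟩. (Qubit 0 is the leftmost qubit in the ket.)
1/2|001⟩ + 1/2|011⟩ - 1/2|101⟩ - 1/2|111⟩

H on qubit 1 mixes each pair of kets that differ only in qubit 1: amplitudes (a, b) of (|…0…⟩, |…1…⟩) become ((a + b)/√2, (a − b)/√2). Kets absent from the input have amplitude 0.
(|001⟩, |011⟩): (a, b) = (1/√2, 0) → (1/2, 1/2)
(|101⟩, |111⟩): (a, b) = (-1/√2, 0) → (-1/2, -1/2)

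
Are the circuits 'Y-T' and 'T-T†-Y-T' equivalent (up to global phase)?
Yes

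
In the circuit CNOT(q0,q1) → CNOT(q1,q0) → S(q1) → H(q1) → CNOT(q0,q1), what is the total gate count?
5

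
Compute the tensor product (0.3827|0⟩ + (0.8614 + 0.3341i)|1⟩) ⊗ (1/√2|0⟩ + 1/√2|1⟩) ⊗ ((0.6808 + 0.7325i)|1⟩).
(0.1842 + 0.1982i)|001⟩ + (0.1842 + 0.1982i)|011⟩ + (0.2416 + 0.607i)|101⟩ + (0.2416 + 0.607i)|111⟩

amp(|b₁b₂…⟩) = product of the factor amplitudes for bits b₁, b₂, …; only kets whose every factor amplitude is nonzero survive.
|001⟩: (0.3827)(1/√2)(0.6808 + 0.7325i) = (0.1842 + 0.1982i)
|011⟩: (0.3827)(1/√2)(0.6808 + 0.7325i) = (0.1842 + 0.1982i)
|101⟩: (0.8614 + 0.3341i)(1/√2)(0.6808 + 0.7325i) = (0.2416 + 0.607i)
|111⟩: (0.8614 + 0.3341i)(1/√2)(0.6808 + 0.7325i) = (0.2416 + 0.607i)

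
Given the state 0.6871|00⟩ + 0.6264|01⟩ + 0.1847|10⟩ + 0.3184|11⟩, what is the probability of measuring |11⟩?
0.1014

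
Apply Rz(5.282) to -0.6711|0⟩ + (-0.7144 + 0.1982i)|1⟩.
(0.5888 + 0.3221i)|0⟩ + (0.5316 - 0.5168i)|1⟩

Rz(5.282) = [[e^(−iθ/2), 0], [0, e^(iθ/2)]] with e^(±iθ/2) = cos(θ/2) ± i·sin(θ/2); θ = 5.282, cos(θ/2) ≈ -0.877298, sin(θ/2) ≈ 0.479946.
With a = amp(|0⟩) = -0.6711 and b = amp(|1⟩) = (-0.7144 + 0.1982i):
new amp(|0⟩) = (-0.877298 - 0.479946i)·a = (0.5888 + 0.3221i)
new amp(|1⟩) = (-0.877298 + 0.479946i)·b = (0.5316 - 0.5168i)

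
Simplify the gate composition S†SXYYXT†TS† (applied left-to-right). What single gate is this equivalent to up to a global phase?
S†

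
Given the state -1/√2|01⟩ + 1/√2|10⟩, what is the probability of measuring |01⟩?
1/2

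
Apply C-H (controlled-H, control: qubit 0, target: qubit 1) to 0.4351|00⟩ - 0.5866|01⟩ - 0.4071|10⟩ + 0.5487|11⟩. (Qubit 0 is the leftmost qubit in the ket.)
0.4351|00⟩ - 0.5866|01⟩ + 0.1001|10⟩ - 0.6759|11⟩

C-H leaves the control-|0⟩ kets |00⟩, |01⟩ unchanged and applies H to qubit 1 on the control-|1⟩ pair (|10⟩, |11⟩).
H = [[1/√2, 1/√2], [1/√2, -1/√2]].
With a = amp(|10⟩) = -0.4071 and b = amp(|11⟩) = 0.5487:
new amp(|10⟩) = (1/√2)·a + (1/√2)·b = 0.1001
new amp(|11⟩) = (1/√2)·a + (-1/√2)·b = -0.6759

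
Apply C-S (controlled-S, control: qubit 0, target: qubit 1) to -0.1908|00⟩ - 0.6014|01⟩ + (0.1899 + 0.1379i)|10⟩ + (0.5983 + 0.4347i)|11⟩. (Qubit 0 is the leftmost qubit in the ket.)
-0.1908|00⟩ - 0.6014|01⟩ + (0.1899 + 0.1379i)|10⟩ + (-0.4347 + 0.5983i)|11⟩

C-S leaves the control-|0⟩ kets |00⟩, |01⟩ unchanged and applies S to qubit 1 on the control-|1⟩ pair (|10⟩, |11⟩).
S = [[1, 0], [0, i]].
With a = amp(|10⟩) = (0.1899 + 0.1379i) and b = amp(|11⟩) = (0.5983 + 0.4347i):
new amp(|10⟩) = (1)·a = (0.1899 + 0.1379i)
new amp(|11⟩) = (i)·b = (-0.4347 + 0.5983i)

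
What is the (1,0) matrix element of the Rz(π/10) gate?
0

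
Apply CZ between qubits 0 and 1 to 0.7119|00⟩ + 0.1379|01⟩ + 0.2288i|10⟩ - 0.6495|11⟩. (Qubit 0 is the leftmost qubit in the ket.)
0.7119|00⟩ + 0.1379|01⟩ + 0.2288i|10⟩ + 0.6495|11⟩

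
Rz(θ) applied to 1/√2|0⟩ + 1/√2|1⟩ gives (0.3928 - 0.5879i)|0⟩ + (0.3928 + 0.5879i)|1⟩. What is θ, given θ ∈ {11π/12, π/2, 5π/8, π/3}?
5π/8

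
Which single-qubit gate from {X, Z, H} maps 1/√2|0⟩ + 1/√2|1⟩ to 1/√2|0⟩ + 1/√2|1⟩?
X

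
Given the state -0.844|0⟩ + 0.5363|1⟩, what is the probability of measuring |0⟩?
0.7123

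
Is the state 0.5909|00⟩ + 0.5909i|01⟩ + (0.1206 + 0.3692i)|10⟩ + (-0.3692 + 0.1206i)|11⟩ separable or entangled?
Separable

Writing the state as a|00⟩ + b|01⟩ + c|10⟩ + d|11⟩, it is a product state iff ad − bc = 0.
Here (a, b, c, d) = (0.5909, 0.5909i, (0.1206 + 0.3692i), (-0.3692 + 0.1206i)): ad − bc = (0.5909)(-0.3692 + 0.1206i) − (0.5909i)(0.1206 + 0.3692i) = 0, so the state is separable.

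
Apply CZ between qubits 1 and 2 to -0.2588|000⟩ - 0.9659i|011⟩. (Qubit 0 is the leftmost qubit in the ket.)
-0.2588|000⟩ + 0.9659i|011⟩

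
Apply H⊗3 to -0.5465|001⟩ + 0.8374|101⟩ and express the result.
0.1028|000⟩ - 0.1028|001⟩ + 0.1028|010⟩ - 0.1028|011⟩ - 0.4893|100⟩ + 0.4893|101⟩ - 0.4893|110⟩ + 0.4893|111⟩

H⊗3 gives amp(|y⟩) = (1/2√2) Σ_x (−1)^(x·y) amp(|x⟩), where x·y is the number of positions in which both x and y have a 1.
|000⟩: (-0.5465 + 0.8374)/(2√2) = 0.1028
|001⟩: (0.5465 - 0.8374)/(2√2) = -0.1028
|010⟩: (-0.5465 + 0.8374)/(2√2) = 0.1028
|011⟩: (0.5465 - 0.8374)/(2√2) = -0.1028
|100⟩: (-0.5465 - 0.8374)/(2√2) = -0.4893
|101⟩: (0.5465 + 0.8374)/(2√2) = 0.4893
|110⟩: (-0.5465 - 0.8374)/(2√2) = -0.4893
|111⟩: (0.5465 + 0.8374)/(2√2) = 0.4893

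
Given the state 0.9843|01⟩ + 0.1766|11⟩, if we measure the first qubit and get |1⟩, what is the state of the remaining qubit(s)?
|1⟩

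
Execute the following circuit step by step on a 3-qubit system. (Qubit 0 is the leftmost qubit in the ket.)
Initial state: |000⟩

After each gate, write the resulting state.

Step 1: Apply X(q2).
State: |001⟩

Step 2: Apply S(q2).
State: i|001⟩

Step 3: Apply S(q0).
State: i|001⟩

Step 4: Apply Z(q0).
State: i|001⟩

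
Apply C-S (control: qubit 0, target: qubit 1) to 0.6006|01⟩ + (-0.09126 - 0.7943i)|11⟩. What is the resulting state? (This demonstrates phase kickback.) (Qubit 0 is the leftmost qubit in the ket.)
0.6006|01⟩ + (0.7943 - 0.09126i)|11⟩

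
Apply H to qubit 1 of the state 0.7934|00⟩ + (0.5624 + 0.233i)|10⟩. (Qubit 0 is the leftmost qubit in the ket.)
0.561|00⟩ + 0.561|01⟩ + (0.3977 + 0.1648i)|10⟩ + (0.3977 + 0.1648i)|11⟩

H on qubit 1 mixes each pair of kets that differ only in qubit 1: amplitudes (a, b) of (|…0…⟩, |…1…⟩) become ((a + b)/√2, (a − b)/√2). Kets absent from the input have amplitude 0.
(|00⟩, |01⟩): (a, b) = (0.7934, 0) → (0.561, 0.561)
(|10⟩, |11⟩): (a, b) = ((0.5624 + 0.233i), 0) → ((0.3977 + 0.1648i), (0.3977 + 0.1648i))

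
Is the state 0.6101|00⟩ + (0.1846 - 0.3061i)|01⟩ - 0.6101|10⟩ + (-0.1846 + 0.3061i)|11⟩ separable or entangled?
Separable

Writing the state as a|00⟩ + b|01⟩ + c|10⟩ + d|11⟩, it is a product state iff ad − bc = 0.
Here (a, b, c, d) = (0.6101, (0.1846 - 0.3061i), -0.6101, (-0.1846 + 0.3061i)): ad − bc = (0.6101)(-0.1846 + 0.3061i) − (0.1846 - 0.3061i)(-0.6101) = 0, so the state is separable.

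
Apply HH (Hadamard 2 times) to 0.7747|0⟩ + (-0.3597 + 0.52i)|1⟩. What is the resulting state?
0.7747|0⟩ + (-0.3597 + 0.52i)|1⟩

H² = I, so an even number of Hadamards cancels: H^2 = I and the state is unchanged.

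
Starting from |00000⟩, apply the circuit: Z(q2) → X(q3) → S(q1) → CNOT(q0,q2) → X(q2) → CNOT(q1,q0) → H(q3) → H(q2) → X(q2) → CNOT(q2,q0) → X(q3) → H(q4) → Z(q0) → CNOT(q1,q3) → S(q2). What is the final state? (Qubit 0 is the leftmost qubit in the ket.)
1/√8|00000⟩ + 1/√8|00001⟩ - 1/√8|00010⟩ - 1/√8|00011⟩ + (1/√8)i|10100⟩ + (1/√8)i|10101⟩ - (1/√8)i|10110⟩ - (1/√8)i|10111⟩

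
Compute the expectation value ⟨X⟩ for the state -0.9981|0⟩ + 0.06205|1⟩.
-0.1239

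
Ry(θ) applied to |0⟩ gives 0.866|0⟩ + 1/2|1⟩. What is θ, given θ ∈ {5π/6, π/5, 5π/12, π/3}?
π/3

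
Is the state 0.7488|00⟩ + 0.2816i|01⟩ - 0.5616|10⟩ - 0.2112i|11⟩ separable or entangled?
Separable

Writing the state as a|00⟩ + b|01⟩ + c|10⟩ + d|11⟩, it is a product state iff ad − bc = 0.
Here (a, b, c, d) = (0.7488, 0.2816i, -0.5616, -0.2112i): ad − bc = (0.7488)(-0.2112i) − (0.2816i)(-0.5616) = 0, so the state is separable.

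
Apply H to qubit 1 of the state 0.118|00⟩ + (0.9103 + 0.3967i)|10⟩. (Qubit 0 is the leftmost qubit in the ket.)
0.08344|00⟩ + 0.08344|01⟩ + (0.6437 + 0.2805i)|10⟩ + (0.6437 + 0.2805i)|11⟩

H on qubit 1 mixes each pair of kets that differ only in qubit 1: amplitudes (a, b) of (|…0…⟩, |…1…⟩) become ((a + b)/√2, (a − b)/√2). Kets absent from the input have amplitude 0.
(|00⟩, |01⟩): (a, b) = (0.118, 0) → (0.08344, 0.08344)
(|10⟩, |11⟩): (a, b) = ((0.9103 + 0.3967i), 0) → ((0.6437 + 0.2805i), (0.6437 + 0.2805i))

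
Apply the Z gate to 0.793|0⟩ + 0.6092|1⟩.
0.793|0⟩ - 0.6092|1⟩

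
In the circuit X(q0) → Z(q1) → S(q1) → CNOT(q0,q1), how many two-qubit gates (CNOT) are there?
1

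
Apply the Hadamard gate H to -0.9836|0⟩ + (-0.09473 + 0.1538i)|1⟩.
(-0.7625 + 0.1088i)|0⟩ + (-0.6285 - 0.1088i)|1⟩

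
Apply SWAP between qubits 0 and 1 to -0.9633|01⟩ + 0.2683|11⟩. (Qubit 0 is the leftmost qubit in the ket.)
-0.9633|10⟩ + 0.2683|11⟩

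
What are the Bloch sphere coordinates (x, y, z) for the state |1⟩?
(0, 0, -1)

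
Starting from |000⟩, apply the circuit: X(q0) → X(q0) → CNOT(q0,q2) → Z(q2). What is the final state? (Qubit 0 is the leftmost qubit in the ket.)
|000⟩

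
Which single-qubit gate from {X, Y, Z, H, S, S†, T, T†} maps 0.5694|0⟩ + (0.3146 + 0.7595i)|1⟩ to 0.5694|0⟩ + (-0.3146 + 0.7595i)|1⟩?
T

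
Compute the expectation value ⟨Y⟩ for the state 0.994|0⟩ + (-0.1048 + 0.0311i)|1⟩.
0.06183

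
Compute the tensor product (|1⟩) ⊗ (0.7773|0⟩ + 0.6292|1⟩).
0.7773|10⟩ + 0.6292|11⟩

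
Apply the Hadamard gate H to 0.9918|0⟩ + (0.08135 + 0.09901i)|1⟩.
(0.7588 + 0.07001i)|0⟩ + (0.6438 - 0.07001i)|1⟩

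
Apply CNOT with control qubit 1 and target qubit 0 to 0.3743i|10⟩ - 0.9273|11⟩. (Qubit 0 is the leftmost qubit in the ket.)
-0.9273|01⟩ + 0.3743i|10⟩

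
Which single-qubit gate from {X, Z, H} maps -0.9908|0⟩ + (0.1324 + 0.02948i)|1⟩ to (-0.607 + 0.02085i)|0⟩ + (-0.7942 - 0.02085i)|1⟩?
H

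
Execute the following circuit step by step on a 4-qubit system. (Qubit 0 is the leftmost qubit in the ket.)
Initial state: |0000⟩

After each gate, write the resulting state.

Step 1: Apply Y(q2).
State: i|0010⟩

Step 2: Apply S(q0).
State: i|0010⟩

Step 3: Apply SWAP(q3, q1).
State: i|0010⟩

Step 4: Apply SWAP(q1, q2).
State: i|0100⟩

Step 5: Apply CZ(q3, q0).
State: i|0100⟩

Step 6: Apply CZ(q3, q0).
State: i|0100⟩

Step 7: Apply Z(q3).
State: i|0100⟩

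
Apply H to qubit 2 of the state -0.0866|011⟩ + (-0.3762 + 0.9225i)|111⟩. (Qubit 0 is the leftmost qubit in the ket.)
-0.06124|010⟩ + 0.06124|011⟩ + (-0.266 + 0.6523i)|110⟩ + (0.266 - 0.6523i)|111⟩

H on qubit 2 mixes each pair of kets that differ only in qubit 2: amplitudes (a, b) of (|…0…⟩, |…1…⟩) become ((a + b)/√2, (a − b)/√2). Kets absent from the input have amplitude 0.
(|010⟩, |011⟩): (a, b) = (0, -0.0866) → (-0.06124, 0.06124)
(|110⟩, |111⟩): (a, b) = (0, (-0.3762 + 0.9225i)) → ((-0.266 + 0.6523i), (0.266 - 0.6523i))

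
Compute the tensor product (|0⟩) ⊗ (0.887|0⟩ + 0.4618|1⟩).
0.887|00⟩ + 0.4618|01⟩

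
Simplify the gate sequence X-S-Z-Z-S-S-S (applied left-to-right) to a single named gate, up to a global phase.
X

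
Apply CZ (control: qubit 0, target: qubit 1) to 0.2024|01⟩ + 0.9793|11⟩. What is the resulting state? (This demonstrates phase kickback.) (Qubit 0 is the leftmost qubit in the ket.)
0.2024|01⟩ - 0.9793|11⟩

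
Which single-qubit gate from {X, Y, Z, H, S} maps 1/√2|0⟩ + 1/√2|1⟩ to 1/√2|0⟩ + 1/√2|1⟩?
X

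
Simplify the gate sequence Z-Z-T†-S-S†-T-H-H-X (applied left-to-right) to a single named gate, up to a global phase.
X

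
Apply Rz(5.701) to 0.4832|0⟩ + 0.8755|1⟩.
(-0.4629 - 0.1387i)|0⟩ + (-0.8387 + 0.2513i)|1⟩

Rz(5.701) = [[e^(−iθ/2), 0], [0, e^(iθ/2)]] with e^(±iθ/2) = cos(θ/2) ± i·sin(θ/2); θ = 5.701, cos(θ/2) ≈ -0.957931, sin(θ/2) ≈ 0.286999.
With a = amp(|0⟩) = 0.4832 and b = amp(|1⟩) = 0.8755:
new amp(|0⟩) = (-0.957931 - 0.286999i)·a = (-0.4629 - 0.1387i)
new amp(|1⟩) = (-0.957931 + 0.286999i)·b = (-0.8387 + 0.2513i)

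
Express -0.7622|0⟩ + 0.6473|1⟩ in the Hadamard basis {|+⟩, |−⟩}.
-0.08125|+⟩ - 0.9967|−⟩

With |ψ⟩ = α|0⟩ + β|1⟩, the Hadamard-basis coefficients are ⟨+|ψ⟩ = (α + β)/√2 and ⟨−|ψ⟩ = (α − β)/√2.
Here α = -0.7622, β = 0.6473: (α + β)/√2 = -0.08125, (α − β)/√2 = -0.9967.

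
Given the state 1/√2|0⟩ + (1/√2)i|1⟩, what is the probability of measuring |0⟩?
1/2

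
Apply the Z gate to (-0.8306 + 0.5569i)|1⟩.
(0.8306 - 0.5569i)|1⟩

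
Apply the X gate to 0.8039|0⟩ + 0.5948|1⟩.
0.5948|0⟩ + 0.8039|1⟩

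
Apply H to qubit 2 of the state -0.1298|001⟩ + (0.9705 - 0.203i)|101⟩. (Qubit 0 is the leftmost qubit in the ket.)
-0.09178|000⟩ + 0.09178|001⟩ + (0.6862 - 0.1435i)|100⟩ + (-0.6862 + 0.1435i)|101⟩

H on qubit 2 mixes each pair of kets that differ only in qubit 2: amplitudes (a, b) of (|…0…⟩, |…1…⟩) become ((a + b)/√2, (a − b)/√2). Kets absent from the input have amplitude 0.
(|000⟩, |001⟩): (a, b) = (0, -0.1298) → (-0.09178, 0.09178)
(|100⟩, |101⟩): (a, b) = (0, (0.9705 - 0.203i)) → ((0.6862 - 0.1435i), (-0.6862 + 0.1435i))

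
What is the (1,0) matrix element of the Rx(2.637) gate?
-0.9683i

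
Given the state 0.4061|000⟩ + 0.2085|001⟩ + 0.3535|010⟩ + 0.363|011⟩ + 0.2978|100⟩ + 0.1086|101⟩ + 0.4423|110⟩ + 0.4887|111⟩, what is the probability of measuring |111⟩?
0.2388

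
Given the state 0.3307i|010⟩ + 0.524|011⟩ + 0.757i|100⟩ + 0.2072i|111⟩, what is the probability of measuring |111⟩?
0.04293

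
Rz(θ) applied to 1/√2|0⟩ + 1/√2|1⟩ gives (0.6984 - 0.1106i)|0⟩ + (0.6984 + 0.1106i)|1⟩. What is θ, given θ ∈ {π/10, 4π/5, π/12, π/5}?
π/10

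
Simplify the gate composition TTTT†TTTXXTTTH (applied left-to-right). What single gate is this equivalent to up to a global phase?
H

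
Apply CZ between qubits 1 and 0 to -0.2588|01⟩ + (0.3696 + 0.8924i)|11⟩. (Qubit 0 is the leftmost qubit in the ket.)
-0.2588|01⟩ + (-0.3696 - 0.8924i)|11⟩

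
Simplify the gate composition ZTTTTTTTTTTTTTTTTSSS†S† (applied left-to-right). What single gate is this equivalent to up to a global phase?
Z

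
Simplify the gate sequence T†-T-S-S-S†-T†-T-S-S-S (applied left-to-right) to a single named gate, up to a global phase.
I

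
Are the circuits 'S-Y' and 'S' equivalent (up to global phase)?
No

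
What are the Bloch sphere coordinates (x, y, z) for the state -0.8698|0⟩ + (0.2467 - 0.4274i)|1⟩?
(-0.4292, 0.7435, 0.513)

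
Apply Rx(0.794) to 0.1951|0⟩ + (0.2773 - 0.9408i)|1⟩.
(-0.1838 - 0.1072i)|0⟩ + (0.2557 - 0.9431i)|1⟩

Rx(0.794) = [[cos(θ/2), −i·sin(θ/2)], [−i·sin(θ/2), cos(θ/2)]]; θ = 0.794, cos(θ/2) ≈ 0.922225, sin(θ/2) ≈ 0.386653.
With a = amp(|0⟩) = 0.1951 and b = amp(|1⟩) = (0.2773 - 0.9408i):
new amp(|0⟩) = (0.922225)·a + (-0.386653i)·b = (-0.1838 - 0.1072i)
new amp(|1⟩) = (-0.386653i)·a + (0.922225)·b = (0.2557 - 0.9431i)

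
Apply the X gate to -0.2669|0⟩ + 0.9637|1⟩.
0.9637|0⟩ - 0.2669|1⟩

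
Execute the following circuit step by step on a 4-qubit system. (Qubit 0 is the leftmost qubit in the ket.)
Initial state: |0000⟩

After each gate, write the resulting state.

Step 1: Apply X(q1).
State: |0100⟩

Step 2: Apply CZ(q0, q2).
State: |0100⟩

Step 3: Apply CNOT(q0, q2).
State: |0100⟩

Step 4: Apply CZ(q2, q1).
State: |0100⟩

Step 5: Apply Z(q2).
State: |0100⟩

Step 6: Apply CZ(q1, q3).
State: |0100⟩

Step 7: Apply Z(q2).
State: |0100⟩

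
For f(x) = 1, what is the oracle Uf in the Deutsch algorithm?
I ⊗ X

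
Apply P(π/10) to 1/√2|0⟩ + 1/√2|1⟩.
1/√2|0⟩ + (0.6725 + 0.2185i)|1⟩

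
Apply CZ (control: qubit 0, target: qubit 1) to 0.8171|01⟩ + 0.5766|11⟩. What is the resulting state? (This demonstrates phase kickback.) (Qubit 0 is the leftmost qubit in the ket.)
0.8171|01⟩ - 0.5766|11⟩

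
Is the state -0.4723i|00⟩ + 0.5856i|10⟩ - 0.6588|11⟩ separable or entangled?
Entangled

Writing the state as a|00⟩ + b|01⟩ + c|10⟩ + d|11⟩, it is a product state iff ad − bc = 0.
Here (a, b, c, d) = (-0.4723i, 0, 0.5856i, -0.6588): ad − bc = (-0.4723i)(-0.6588) − (0)(0.5856i) = 0.3112i ≠ 0, so the state is entangled.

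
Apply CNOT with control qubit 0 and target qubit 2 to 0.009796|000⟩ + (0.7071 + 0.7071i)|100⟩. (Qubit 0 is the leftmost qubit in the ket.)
0.009796|000⟩ + (0.7071 + 0.7071i)|101⟩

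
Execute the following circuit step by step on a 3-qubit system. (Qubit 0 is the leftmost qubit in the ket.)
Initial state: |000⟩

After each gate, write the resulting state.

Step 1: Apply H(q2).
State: 1/√2|000⟩ + 1/√2|001⟩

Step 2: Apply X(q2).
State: 1/√2|000⟩ + 1/√2|001⟩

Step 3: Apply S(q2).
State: 1/√2|000⟩ + (1/√2)i|001⟩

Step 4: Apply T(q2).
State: 1/√2|000⟩ + (-1/2 + (1/2)i)|001⟩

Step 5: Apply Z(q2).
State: 1/√2|000⟩ + (1/2 - (1/2)i)|001⟩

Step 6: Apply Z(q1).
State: 1/√2|000⟩ + (1/2 - (1/2)i)|001⟩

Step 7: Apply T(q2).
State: 1/√2|000⟩ + 1/√2|001⟩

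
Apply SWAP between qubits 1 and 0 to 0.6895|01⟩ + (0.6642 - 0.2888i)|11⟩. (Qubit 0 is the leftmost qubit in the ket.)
0.6895|10⟩ + (0.6642 - 0.2888i)|11⟩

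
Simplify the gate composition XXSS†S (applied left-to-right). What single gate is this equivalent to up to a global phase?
S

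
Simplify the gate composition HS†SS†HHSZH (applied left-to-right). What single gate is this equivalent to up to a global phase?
X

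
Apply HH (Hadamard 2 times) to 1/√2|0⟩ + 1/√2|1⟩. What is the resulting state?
1/√2|0⟩ + 1/√2|1⟩

H² = I, so an even number of Hadamards cancels: H^2 = I and the state is unchanged.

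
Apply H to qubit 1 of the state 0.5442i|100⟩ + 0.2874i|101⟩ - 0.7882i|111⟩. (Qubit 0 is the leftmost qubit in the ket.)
0.3848i|100⟩ - 0.3541i|101⟩ + 0.3848i|110⟩ + 0.7606i|111⟩

H on qubit 1 mixes each pair of kets that differ only in qubit 1: amplitudes (a, b) of (|…0…⟩, |…1…⟩) become ((a + b)/√2, (a − b)/√2). Kets absent from the input have amplitude 0.
(|100⟩, |110⟩): (a, b) = (0.5442i, 0) → (0.3848i, 0.3848i)
(|101⟩, |111⟩): (a, b) = (0.2874i, -0.7882i) → (-0.3541i, 0.7606i)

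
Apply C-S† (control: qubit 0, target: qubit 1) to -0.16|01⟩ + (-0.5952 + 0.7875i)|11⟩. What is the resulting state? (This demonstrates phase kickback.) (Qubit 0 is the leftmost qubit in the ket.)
-0.16|01⟩ + (0.7875 + 0.5952i)|11⟩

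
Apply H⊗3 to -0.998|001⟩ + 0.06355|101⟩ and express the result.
-0.3304|000⟩ + 0.3304|001⟩ - 0.3304|010⟩ + 0.3304|011⟩ - 0.3753|100⟩ + 0.3753|101⟩ - 0.3753|110⟩ + 0.3753|111⟩

H⊗3 gives amp(|y⟩) = (1/2√2) Σ_x (−1)^(x·y) amp(|x⟩), where x·y is the number of positions in which both x and y have a 1.
|000⟩: (-0.998 + 0.06355)/(2√2) = -0.3304
|001⟩: (0.998 - 0.06355)/(2√2) = 0.3304
|010⟩: (-0.998 + 0.06355)/(2√2) = -0.3304
|011⟩: (0.998 - 0.06355)/(2√2) = 0.3304
|100⟩: (-0.998 - 0.06355)/(2√2) = -0.3753
|101⟩: (0.998 + 0.06355)/(2√2) = 0.3753
|110⟩: (-0.998 - 0.06355)/(2√2) = -0.3753
|111⟩: (0.998 + 0.06355)/(2√2) = 0.3753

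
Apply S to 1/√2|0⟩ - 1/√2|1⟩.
1/√2|0⟩ - (1/√2)i|1⟩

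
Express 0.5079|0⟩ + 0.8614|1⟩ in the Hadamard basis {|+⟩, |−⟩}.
0.9682|+⟩ - 0.25|−⟩

With |ψ⟩ = α|0⟩ + β|1⟩, the Hadamard-basis coefficients are ⟨+|ψ⟩ = (α + β)/√2 and ⟨−|ψ⟩ = (α − β)/√2.
Here α = 0.5079, β = 0.8614: (α + β)/√2 = 0.9682, (α − β)/√2 = -0.25.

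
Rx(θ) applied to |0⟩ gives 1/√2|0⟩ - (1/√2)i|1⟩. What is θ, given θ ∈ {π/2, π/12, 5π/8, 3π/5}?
π/2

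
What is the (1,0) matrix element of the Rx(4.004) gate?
-0.9085i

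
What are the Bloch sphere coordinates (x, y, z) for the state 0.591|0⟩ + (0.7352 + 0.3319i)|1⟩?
(0.869, 0.3923, -0.3014)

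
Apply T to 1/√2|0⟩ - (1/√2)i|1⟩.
1/√2|0⟩ + (1/2 - (1/2)i)|1⟩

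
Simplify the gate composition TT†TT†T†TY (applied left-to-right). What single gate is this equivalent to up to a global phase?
Y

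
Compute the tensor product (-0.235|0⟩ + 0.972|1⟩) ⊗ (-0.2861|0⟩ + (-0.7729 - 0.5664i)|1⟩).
0.06723|00⟩ + (0.1816 + 0.1331i)|01⟩ - 0.2781|10⟩ + (-0.7513 - 0.5505i)|11⟩

amp(|b₁b₂…⟩) = product of the factor amplitudes for bits b₁, b₂, …; only kets whose every factor amplitude is nonzero survive.
|00⟩: (-0.235)(-0.2861) = 0.06723
|01⟩: (-0.235)(-0.7729 - 0.5664i) = (0.1816 + 0.1331i)
|10⟩: (0.972)(-0.2861) = -0.2781
|11⟩: (0.972)(-0.7729 - 0.5664i) = (-0.7513 - 0.5505i)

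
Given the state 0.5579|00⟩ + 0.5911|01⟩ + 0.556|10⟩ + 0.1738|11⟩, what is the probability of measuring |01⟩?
0.3494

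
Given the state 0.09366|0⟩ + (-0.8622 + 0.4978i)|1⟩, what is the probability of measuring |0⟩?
0.008772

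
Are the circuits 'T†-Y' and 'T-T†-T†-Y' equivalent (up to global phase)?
Yes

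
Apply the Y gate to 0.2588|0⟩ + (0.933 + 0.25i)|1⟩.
(0.25 - 0.933i)|0⟩ + 0.2588i|1⟩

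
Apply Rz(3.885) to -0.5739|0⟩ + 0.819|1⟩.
(0.2084 + 0.5347i)|0⟩ + (-0.2975 + 0.7631i)|1⟩

Rz(3.885) = [[e^(−iθ/2), 0], [0, e^(iθ/2)]] with e^(±iθ/2) = cos(θ/2) ± i·sin(θ/2); θ = 3.885, cos(θ/2) ≈ -0.363203, sin(θ/2) ≈ 0.93171.
With a = amp(|0⟩) = -0.5739 and b = amp(|1⟩) = 0.819:
new amp(|0⟩) = (-0.363203 - 0.93171i)·a = (0.2084 + 0.5347i)
new amp(|1⟩) = (-0.363203 + 0.93171i)·b = (-0.2975 + 0.7631i)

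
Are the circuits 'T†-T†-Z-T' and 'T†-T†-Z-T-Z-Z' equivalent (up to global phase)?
Yes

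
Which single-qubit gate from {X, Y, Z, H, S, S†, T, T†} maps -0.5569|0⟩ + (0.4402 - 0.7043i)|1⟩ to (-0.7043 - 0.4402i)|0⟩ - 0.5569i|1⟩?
Y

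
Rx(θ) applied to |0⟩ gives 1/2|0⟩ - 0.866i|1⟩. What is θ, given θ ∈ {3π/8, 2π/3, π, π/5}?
2π/3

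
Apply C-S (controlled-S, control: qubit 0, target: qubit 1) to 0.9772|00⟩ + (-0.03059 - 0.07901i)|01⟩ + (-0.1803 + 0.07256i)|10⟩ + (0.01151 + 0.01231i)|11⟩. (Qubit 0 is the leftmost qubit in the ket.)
0.9772|00⟩ + (-0.03059 - 0.07901i)|01⟩ + (-0.1803 + 0.07256i)|10⟩ + (-0.01231 + 0.01151i)|11⟩

C-S leaves the control-|0⟩ kets |00⟩, |01⟩ unchanged and applies S to qubit 1 on the control-|1⟩ pair (|10⟩, |11⟩).
S = [[1, 0], [0, i]].
With a = amp(|10⟩) = (-0.1803 + 0.07256i) and b = amp(|11⟩) = (0.01151 + 0.01231i):
new amp(|10⟩) = (1)·a = (-0.1803 + 0.07256i)
new amp(|11⟩) = (i)·b = (-0.01231 + 0.01151i)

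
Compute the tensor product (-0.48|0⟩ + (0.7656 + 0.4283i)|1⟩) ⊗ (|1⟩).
-0.48|01⟩ + (0.7656 + 0.4283i)|11⟩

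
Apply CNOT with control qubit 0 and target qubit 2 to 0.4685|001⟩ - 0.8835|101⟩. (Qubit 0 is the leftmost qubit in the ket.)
0.4685|001⟩ - 0.8835|100⟩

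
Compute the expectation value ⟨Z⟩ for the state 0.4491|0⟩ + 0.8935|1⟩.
-0.5967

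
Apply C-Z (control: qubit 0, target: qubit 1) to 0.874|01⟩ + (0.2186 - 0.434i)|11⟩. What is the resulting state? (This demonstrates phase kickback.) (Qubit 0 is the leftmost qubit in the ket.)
0.874|01⟩ + (-0.2186 + 0.434i)|11⟩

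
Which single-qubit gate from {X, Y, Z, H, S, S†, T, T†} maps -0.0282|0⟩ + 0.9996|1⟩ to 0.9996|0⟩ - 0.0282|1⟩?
X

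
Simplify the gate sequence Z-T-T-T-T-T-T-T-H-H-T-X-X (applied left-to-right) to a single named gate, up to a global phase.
Z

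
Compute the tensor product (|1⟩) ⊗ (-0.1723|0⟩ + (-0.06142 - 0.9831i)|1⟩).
-0.1723|10⟩ + (-0.06142 - 0.9831i)|11⟩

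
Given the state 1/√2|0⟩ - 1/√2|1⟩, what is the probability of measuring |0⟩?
1/2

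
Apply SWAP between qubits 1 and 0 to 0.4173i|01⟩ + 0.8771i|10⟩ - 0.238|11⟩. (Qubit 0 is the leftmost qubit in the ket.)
0.8771i|01⟩ + 0.4173i|10⟩ - 0.238|11⟩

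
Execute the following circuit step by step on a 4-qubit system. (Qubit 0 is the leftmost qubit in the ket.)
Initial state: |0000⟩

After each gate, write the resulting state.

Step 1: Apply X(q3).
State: |0001⟩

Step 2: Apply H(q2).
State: 1/√2|0001⟩ + 1/√2|0011⟩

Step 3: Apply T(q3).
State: (1/2 + (1/2)i)|0001⟩ + (1/2 + (1/2)i)|0011⟩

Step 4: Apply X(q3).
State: (1/2 + (1/2)i)|0000⟩ + (1/2 + (1/2)i)|0010⟩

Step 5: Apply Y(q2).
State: (1/2 - (1/2)i)|0000⟩ + (-1/2 + (1/2)i)|0010⟩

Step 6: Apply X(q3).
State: (1/2 - (1/2)i)|0001⟩ + (-1/2 + (1/2)i)|0011⟩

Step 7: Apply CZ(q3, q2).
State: (1/2 - (1/2)i)|0001⟩ + (1/2 - (1/2)i)|0011⟩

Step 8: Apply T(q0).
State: (1/2 - (1/2)i)|0001⟩ + (1/2 - (1/2)i)|0011⟩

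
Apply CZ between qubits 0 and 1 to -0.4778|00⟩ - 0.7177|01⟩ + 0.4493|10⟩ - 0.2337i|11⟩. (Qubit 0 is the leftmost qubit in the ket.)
-0.4778|00⟩ - 0.7177|01⟩ + 0.4493|10⟩ + 0.2337i|11⟩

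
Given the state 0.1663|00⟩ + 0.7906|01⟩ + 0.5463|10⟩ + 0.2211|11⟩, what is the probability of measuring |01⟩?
0.625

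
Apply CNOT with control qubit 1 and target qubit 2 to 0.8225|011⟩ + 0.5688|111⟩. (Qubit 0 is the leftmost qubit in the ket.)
0.8225|010⟩ + 0.5688|110⟩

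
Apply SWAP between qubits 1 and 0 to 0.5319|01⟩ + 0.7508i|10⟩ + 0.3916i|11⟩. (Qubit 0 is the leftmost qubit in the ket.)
0.7508i|01⟩ + 0.5319|10⟩ + 0.3916i|11⟩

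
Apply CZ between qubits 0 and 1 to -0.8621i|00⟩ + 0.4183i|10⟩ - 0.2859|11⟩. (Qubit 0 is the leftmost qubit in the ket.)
-0.8621i|00⟩ + 0.4183i|10⟩ + 0.2859|11⟩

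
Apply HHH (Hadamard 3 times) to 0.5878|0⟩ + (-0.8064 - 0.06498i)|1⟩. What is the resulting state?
(-0.1546 - 0.04595i)|0⟩ + (0.9858 + 0.04595i)|1⟩

H² = I, so H^3 = H: a single Hadamard. With (a, b) = (0.5878, (-0.8064 - 0.06498i)), H gives ((a + b)/√2, (a − b)/√2) = ((-0.1546 - 0.04595i), (0.9858 + 0.04595i)).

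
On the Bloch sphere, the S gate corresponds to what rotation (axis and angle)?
Rotation by π/2 around the z-axis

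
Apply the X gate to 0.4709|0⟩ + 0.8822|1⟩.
0.8822|0⟩ + 0.4709|1⟩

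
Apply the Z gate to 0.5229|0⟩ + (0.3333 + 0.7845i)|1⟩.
0.5229|0⟩ + (-0.3333 - 0.7845i)|1⟩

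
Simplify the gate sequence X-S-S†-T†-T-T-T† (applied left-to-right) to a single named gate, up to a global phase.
X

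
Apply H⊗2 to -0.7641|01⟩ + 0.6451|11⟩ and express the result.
-0.0595|00⟩ + 0.0595|01⟩ - 0.7046|10⟩ + 0.7046|11⟩

H⊗2 gives amp(|y⟩) = (1/2) Σ_x (−1)^(x·y) amp(|x⟩), where x·y is the number of positions in which both x and y have a 1.
|00⟩: (-0.7641 + 0.6451)/2 = -0.0595
|01⟩: (0.7641 - 0.6451)/2 = 0.0595
|10⟩: (-0.7641 - 0.6451)/2 = -0.7046
|11⟩: (0.7641 + 0.6451)/2 = 0.7046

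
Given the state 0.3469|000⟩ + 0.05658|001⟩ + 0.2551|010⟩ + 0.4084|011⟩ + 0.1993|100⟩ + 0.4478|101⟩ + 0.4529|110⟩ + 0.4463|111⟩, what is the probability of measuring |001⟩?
0.003201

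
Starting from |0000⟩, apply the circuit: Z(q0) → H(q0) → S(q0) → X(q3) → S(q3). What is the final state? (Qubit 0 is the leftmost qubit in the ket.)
(1/√2)i|0001⟩ - 1/√2|1001⟩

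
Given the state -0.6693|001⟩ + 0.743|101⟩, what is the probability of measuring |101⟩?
0.552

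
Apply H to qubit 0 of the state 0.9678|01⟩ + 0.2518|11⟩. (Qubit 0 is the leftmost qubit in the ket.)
0.8624|01⟩ + 0.5063|11⟩

H on qubit 0 mixes each pair of kets that differ only in qubit 0: amplitudes (a, b) of (|…0…⟩, |…1…⟩) become ((a + b)/√2, (a − b)/√2). Kets absent from the input have amplitude 0.
(|01⟩, |11⟩): (a, b) = (0.9678, 0.2518) → (0.8624, 0.5063)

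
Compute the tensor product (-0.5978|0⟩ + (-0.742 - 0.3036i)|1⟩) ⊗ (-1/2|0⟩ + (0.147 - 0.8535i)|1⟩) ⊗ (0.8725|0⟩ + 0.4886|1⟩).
0.2608|000⟩ + 0.146|001⟩ + (-0.07667 + 0.4452i)|010⟩ + (-0.04294 + 0.2493i)|011⟩ + (0.3237 + 0.1324i)|100⟩ + (0.1813 + 0.07417i)|101⟩ + (-0.3213 + 0.5136i)|110⟩ + (-0.1799 + 0.2876i)|111⟩

amp(|b₁b₂…⟩) = product of the factor amplitudes for bits b₁, b₂, …; only kets whose every factor amplitude is nonzero survive.
|000⟩: (-0.5978)(-1/2)(0.8725) = 0.2608
|001⟩: (-0.5978)(-1/2)(0.4886) = 0.146
|010⟩: (-0.5978)(0.147 - 0.8535i)(0.8725) = (-0.07667 + 0.4452i)
|011⟩: (-0.5978)(0.147 - 0.8535i)(0.4886) = (-0.04294 + 0.2493i)
|100⟩: (-0.742 - 0.3036i)(-1/2)(0.8725) = (0.3237 + 0.1324i)
|101⟩: (-0.742 - 0.3036i)(-1/2)(0.4886) = (0.1813 + 0.07417i)
|110⟩: (-0.742 - 0.3036i)(0.147 - 0.8535i)(0.8725) = (-0.3213 + 0.5136i)
|111⟩: (-0.742 - 0.3036i)(0.147 - 0.8535i)(0.4886) = (-0.1799 + 0.2876i)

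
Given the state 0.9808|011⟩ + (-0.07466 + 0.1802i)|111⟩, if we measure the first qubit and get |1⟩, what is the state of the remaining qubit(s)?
(-0.3828 + 0.9238i)|11⟩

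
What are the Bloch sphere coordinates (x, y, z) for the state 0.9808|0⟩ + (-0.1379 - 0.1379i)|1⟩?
(-0.2705, -0.2705, 0.9239)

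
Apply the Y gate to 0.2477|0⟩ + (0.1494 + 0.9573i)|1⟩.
(0.9573 - 0.1494i)|0⟩ + 0.2477i|1⟩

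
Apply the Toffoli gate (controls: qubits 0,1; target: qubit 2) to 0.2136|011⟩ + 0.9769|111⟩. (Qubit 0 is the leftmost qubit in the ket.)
0.2136|011⟩ + 0.9769|110⟩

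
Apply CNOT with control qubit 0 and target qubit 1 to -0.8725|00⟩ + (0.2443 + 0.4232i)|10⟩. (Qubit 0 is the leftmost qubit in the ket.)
-0.8725|00⟩ + (0.2443 + 0.4232i)|11⟩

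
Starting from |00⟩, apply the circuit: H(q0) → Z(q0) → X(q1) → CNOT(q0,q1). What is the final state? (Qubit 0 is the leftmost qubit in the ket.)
1/√2|01⟩ - 1/√2|10⟩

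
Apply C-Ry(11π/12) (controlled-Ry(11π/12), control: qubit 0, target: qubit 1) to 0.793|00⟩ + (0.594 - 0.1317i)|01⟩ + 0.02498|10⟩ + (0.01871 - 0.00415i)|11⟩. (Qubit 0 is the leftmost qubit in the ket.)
0.793|00⟩ + (0.594 - 0.1317i)|01⟩ + (-0.01529 + 0.004114i)|10⟩ + (0.02721 - 0.0005417i)|11⟩

C-Ry(11π/12) leaves the control-|0⟩ kets |00⟩, |01⟩ unchanged and applies Ry(11π/12) to qubit 1 on the control-|1⟩ pair (|10⟩, |11⟩).
Ry(11π/12) = [[cos(θ/2), −sin(θ/2)], [sin(θ/2), cos(θ/2)]]; θ = 11π/12, cos(θ/2) ≈ 0.130526, sin(θ/2) ≈ 0.991445.
With a = amp(|10⟩) = 0.02498 and b = amp(|11⟩) = (0.01871 - 0.00415i):
new amp(|10⟩) = (0.130526)·a + (-0.991445)·b = (-0.01529 + 0.004114i)
new amp(|11⟩) = (0.991445)·a + (0.130526)·b = (0.02721 - 0.0005417i)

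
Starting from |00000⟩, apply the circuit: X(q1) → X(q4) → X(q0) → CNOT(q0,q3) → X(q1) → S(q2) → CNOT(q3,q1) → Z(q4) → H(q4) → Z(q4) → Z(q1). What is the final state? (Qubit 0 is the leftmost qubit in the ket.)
1/√2|11010⟩ + 1/√2|11011⟩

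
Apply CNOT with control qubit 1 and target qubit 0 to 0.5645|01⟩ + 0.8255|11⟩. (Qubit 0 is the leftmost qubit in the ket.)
0.8255|01⟩ + 0.5645|11⟩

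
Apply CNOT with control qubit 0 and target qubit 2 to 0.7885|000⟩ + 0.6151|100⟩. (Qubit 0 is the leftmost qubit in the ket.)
0.7885|000⟩ + 0.6151|101⟩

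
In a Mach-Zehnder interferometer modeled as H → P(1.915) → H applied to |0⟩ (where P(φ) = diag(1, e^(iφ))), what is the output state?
(0.3313 + 0.4707i)|0⟩ + (0.6687 - 0.4707i)|1⟩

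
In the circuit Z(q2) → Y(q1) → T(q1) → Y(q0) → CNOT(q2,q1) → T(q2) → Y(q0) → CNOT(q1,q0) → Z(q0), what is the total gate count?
9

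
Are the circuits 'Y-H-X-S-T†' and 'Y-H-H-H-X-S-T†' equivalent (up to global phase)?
Yes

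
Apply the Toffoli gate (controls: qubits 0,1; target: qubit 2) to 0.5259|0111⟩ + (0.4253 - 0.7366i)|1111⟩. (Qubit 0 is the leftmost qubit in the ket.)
0.5259|0111⟩ + (0.4253 - 0.7366i)|1101⟩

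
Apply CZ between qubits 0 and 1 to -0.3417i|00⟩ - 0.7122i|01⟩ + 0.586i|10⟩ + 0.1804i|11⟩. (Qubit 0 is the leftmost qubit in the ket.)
-0.3417i|00⟩ - 0.7122i|01⟩ + 0.586i|10⟩ - 0.1804i|11⟩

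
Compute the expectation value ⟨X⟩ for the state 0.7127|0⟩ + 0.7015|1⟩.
0.9999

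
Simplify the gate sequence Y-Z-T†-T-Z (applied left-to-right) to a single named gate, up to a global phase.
Y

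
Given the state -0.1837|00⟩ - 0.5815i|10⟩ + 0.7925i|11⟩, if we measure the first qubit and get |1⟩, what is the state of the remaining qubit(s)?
-0.5916i|0⟩ + 0.8062i|1⟩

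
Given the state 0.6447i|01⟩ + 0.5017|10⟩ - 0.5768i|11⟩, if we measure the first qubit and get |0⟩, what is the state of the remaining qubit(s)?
i|1⟩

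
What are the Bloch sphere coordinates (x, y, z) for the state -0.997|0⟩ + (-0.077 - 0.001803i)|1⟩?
(0.1535, 0.003595, 0.9881)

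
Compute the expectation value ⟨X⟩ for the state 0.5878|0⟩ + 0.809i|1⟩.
0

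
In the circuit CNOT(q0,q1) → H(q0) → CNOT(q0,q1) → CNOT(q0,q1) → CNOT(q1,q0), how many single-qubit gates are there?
1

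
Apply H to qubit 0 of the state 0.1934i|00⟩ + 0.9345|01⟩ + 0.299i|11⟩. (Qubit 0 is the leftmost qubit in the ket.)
0.1368i|00⟩ + (0.6608 + 0.2114i)|01⟩ + 0.1368i|10⟩ + (0.6608 - 0.2114i)|11⟩

H on qubit 0 mixes each pair of kets that differ only in qubit 0: amplitudes (a, b) of (|…0…⟩, |…1…⟩) become ((a + b)/√2, (a − b)/√2). Kets absent from the input have amplitude 0.
(|00⟩, |10⟩): (a, b) = (0.1934i, 0) → (0.1368i, 0.1368i)
(|01⟩, |11⟩): (a, b) = (0.9345, 0.299i) → ((0.6608 + 0.2114i), (0.6608 - 0.2114i))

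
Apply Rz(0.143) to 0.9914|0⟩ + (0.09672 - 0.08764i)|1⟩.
(0.9889 - 0.07082i)|0⟩ + (0.1027 - 0.08051i)|1⟩

Rz(0.143) = [[e^(−iθ/2), 0], [0, e^(iθ/2)]] with e^(±iθ/2) = cos(θ/2) ± i·sin(θ/2); θ = 0.143, cos(θ/2) ≈ 0.997445, sin(θ/2) ≈ 0.0714391.
With a = amp(|0⟩) = 0.9914 and b = amp(|1⟩) = (0.09672 - 0.08764i):
new amp(|0⟩) = (0.997445 - 0.0714391i)·a = (0.9889 - 0.07082i)
new amp(|1⟩) = (0.997445 + 0.0714391i)·b = (0.1027 - 0.08051i)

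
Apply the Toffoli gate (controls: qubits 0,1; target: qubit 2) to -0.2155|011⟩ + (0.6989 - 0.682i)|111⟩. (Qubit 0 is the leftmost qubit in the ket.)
-0.2155|011⟩ + (0.6989 - 0.682i)|110⟩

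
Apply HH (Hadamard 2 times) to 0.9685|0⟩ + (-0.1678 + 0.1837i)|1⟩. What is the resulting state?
0.9685|0⟩ + (-0.1678 + 0.1837i)|1⟩

H² = I, so an even number of Hadamards cancels: H^2 = I and the state is unchanged.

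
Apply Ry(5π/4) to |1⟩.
-0.9239|0⟩ - 0.3827|1⟩

Ry(5π/4) = [[cos(θ/2), −sin(θ/2)], [sin(θ/2), cos(θ/2)]]; θ = 5π/4, cos(θ/2) ≈ -0.382683, sin(θ/2) ≈ 0.92388.
With a = amp(|0⟩) = 0 and b = amp(|1⟩) = 1:
new amp(|0⟩) = (-0.382683)·a + (-0.92388)·b = -0.9239
new amp(|1⟩) = (0.92388)·a + (-0.382683)·b = -0.3827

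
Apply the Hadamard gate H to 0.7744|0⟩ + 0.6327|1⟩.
0.995|0⟩ + 0.1002|1⟩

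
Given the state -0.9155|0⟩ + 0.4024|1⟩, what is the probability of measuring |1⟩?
0.1619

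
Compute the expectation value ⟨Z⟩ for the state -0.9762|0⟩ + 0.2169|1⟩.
0.9059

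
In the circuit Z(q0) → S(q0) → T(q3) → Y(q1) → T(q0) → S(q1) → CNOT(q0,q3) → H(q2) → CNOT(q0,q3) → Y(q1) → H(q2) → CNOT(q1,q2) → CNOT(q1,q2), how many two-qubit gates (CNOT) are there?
4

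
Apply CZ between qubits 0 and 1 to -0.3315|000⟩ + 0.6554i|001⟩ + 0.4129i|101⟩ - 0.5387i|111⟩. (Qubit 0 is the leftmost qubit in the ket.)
-0.3315|000⟩ + 0.6554i|001⟩ + 0.4129i|101⟩ + 0.5387i|111⟩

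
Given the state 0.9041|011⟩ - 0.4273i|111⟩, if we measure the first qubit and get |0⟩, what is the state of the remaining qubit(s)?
|11⟩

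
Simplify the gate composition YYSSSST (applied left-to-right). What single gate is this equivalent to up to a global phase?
T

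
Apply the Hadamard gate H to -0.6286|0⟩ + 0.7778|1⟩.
0.1055|0⟩ - 0.9945|1⟩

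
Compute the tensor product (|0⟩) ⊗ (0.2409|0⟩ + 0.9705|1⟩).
0.2409|00⟩ + 0.9705|01⟩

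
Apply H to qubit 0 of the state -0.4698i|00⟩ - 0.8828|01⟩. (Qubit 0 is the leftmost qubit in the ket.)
-0.3322i|00⟩ - 0.6242|01⟩ - 0.3322i|10⟩ - 0.6242|11⟩

H on qubit 0 mixes each pair of kets that differ only in qubit 0: amplitudes (a, b) of (|…0…⟩, |…1…⟩) become ((a + b)/√2, (a − b)/√2). Kets absent from the input have amplitude 0.
(|00⟩, |10⟩): (a, b) = (-0.4698i, 0) → (-0.3322i, -0.3322i)
(|01⟩, |11⟩): (a, b) = (-0.8828, 0) → (-0.6242, -0.6242)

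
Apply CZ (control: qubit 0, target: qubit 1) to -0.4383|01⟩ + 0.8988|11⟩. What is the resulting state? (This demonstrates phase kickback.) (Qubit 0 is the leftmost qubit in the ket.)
-0.4383|01⟩ - 0.8988|11⟩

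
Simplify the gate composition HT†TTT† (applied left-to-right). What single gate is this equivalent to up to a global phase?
H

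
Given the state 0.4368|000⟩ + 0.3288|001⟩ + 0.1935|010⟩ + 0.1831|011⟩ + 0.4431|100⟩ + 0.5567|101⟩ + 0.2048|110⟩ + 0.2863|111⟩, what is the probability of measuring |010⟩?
0.03744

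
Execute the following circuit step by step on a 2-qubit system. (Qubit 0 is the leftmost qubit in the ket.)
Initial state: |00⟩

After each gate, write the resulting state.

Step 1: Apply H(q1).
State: 1/√2|00⟩ + 1/√2|01⟩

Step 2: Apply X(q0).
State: 1/√2|10⟩ + 1/√2|11⟩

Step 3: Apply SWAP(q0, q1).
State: 1/√2|01⟩ + 1/√2|11⟩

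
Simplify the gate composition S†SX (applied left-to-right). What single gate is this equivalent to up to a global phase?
X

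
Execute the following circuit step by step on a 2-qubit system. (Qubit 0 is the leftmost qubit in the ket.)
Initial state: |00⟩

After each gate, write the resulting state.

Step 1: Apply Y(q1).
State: i|01⟩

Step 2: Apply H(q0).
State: (1/√2)i|01⟩ + (1/√2)i|11⟩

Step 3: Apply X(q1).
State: (1/√2)i|00⟩ + (1/√2)i|10⟩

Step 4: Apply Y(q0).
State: 1/√2|00⟩ - 1/√2|10⟩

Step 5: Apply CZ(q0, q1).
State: 1/√2|00⟩ - 1/√2|10⟩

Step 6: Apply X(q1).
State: 1/√2|01⟩ - 1/√2|11⟩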